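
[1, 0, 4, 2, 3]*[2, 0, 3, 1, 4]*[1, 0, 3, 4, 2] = [1, 3, 2, 4, 0]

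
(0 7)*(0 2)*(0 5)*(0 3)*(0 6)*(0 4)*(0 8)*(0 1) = (0 7 2 5 3 6 4 8 1)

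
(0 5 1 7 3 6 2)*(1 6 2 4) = (0 5 6 4 1 7 3 2)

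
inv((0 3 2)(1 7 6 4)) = (0 2 3)(1 4 6 7)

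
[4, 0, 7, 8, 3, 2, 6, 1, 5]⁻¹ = [1, 7, 5, 4, 0, 8, 6, 2, 3]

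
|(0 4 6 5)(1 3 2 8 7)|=20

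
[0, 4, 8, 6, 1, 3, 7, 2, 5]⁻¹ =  [0, 4, 7, 5, 1, 8, 3, 6, 2]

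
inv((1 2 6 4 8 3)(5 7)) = (1 3 8 4 6 2)(5 7)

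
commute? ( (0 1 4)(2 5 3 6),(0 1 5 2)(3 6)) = no: (0 1 4)(2 5 3 6)*(0 1 5 2)(3 6) = (0 5 6)(1 4),(0 1 5 2)(3 6)*(0 1 4)(2 5 3 6) = (0 4)(1 3 2)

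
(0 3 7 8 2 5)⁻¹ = (0 5 2 8 7 3)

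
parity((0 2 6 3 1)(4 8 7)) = even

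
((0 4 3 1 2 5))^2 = (0 3 2)(1 5 4)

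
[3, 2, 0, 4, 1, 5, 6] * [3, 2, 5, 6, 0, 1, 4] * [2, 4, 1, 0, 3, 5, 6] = [6, 5, 0, 2, 1, 4, 3]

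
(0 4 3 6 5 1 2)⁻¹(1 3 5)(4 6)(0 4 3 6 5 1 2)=(1 2 6)(3 5)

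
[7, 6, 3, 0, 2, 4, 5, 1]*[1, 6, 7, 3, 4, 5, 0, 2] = [2, 0, 3, 1, 7, 4, 5, 6]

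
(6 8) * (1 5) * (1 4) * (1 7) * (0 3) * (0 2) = (0 3 2) (1 5 4 7) (6 8) 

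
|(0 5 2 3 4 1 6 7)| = 8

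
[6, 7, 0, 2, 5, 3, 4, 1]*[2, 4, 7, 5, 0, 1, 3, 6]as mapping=[0→3, 1→6, 2→2, 3→7, 4→1, 5→5, 6→0, 7→4]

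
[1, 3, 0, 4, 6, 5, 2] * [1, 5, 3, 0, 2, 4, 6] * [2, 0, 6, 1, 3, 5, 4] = [5, 2, 0, 6, 4, 3, 1]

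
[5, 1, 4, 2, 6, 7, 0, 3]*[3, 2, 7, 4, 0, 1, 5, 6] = [1, 2, 0, 7, 5, 6, 3, 4]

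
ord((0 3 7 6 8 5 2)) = 7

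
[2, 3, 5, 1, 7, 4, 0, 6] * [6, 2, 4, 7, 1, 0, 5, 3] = [4, 7, 0, 2, 3, 1, 6, 5]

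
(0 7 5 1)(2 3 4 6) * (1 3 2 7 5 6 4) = (0 5 3 1)(6 7)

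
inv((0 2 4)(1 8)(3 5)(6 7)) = (0 4 2)(1 8)(3 5)(6 7)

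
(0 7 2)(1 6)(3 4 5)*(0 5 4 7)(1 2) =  (1 6 2 5 3 7)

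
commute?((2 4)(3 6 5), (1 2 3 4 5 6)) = no:(2 4)(3 6 5)*(1 2 3 4 5 6) = (1 2 5 4 3), (1 2 3 4 5 6)*(2 4)(3 6 5) = (1 4 3 2 6)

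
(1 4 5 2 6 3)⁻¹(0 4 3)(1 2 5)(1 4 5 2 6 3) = (0 5 1)(2 4 6)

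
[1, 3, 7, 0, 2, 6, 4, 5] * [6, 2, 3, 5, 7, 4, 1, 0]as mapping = [0→2, 1→5, 2→0, 3→6, 4→3, 5→1, 6→7, 7→4]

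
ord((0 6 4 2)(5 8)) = 4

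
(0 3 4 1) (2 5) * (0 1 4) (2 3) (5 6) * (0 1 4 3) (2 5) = (0 5) (1 4 3) (2 6) 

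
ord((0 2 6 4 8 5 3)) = 7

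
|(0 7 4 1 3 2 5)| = 7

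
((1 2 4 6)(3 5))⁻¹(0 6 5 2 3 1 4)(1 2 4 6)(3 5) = (0 1 3 4 5 2 6)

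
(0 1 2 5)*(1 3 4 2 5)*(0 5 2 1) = (0 3 4 1 2)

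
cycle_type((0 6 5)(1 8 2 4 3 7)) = 3.6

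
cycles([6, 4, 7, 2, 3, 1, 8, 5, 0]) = (0 6 8)(1 4 3 2 7 5)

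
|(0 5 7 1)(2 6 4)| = 12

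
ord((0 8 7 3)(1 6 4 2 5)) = 20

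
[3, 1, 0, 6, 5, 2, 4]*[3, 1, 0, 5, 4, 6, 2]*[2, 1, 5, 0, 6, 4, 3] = [4, 1, 0, 5, 3, 2, 6]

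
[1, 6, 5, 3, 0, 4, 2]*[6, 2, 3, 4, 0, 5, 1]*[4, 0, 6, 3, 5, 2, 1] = [6, 0, 2, 5, 1, 4, 3]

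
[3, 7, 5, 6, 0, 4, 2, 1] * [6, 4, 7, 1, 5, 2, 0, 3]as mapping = [0→1, 1→3, 2→2, 3→0, 4→6, 5→5, 6→7, 7→4]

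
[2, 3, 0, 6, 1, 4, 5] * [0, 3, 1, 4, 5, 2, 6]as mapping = [0→1, 1→4, 2→0, 3→6, 4→3, 5→5, 6→2]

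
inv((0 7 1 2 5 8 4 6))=(0 6 4 8 5 2 1 7)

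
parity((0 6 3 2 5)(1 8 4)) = even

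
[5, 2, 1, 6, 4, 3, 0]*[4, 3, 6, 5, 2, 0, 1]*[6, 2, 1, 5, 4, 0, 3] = [6, 3, 5, 2, 1, 0, 4]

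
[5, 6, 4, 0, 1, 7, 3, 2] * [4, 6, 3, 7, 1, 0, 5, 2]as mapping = [0→0, 1→5, 2→1, 3→4, 4→6, 5→2, 6→7, 7→3]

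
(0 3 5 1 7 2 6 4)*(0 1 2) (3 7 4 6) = (0 7) (1 4) (2 3 5) 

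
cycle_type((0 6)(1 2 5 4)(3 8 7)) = 2.3.4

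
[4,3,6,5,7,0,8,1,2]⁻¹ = [5,7,8,1,0,3,2,4,6]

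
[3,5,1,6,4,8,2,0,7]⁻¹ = [7,2,6,0,4,1,3,8,5]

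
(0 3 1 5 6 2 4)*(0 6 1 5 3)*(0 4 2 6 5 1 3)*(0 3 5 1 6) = (0 4 1 3 6)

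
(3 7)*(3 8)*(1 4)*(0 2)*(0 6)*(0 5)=(0 2 6 5)(1 4)(3 7 8)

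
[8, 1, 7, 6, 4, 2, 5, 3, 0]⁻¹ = [8, 1, 5, 7, 4, 6, 3, 2, 0]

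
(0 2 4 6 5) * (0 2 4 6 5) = (0 4 5 2 6)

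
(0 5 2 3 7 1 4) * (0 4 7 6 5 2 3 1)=(0 2 1 7) (3 6 5) 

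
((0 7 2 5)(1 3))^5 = (0 7 2 5)(1 3)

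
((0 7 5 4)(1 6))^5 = (0 7 5 4)(1 6)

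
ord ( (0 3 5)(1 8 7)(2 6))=6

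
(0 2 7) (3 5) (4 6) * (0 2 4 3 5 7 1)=(0 4 6 3 7 2 1) 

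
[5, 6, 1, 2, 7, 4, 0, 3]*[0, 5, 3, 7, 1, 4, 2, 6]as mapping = [0→4, 1→2, 2→5, 3→3, 4→6, 5→1, 6→0, 7→7]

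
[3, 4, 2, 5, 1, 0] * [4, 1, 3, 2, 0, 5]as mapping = [0→2, 1→0, 2→3, 3→5, 4→1, 5→4]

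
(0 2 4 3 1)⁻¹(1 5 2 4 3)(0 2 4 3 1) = (0 5 4 3 1)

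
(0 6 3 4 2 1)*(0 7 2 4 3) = (0 6)(1 7 2)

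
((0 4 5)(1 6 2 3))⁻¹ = (0 5 4)(1 3 2 6)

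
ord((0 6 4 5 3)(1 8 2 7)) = 20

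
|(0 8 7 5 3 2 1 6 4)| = 9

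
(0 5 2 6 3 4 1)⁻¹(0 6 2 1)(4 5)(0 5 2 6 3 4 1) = (0 5 3 6)(1 2)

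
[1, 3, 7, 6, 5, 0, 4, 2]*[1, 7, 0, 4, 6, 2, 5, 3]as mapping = [0→7, 1→4, 2→3, 3→5, 4→2, 5→1, 6→6, 7→0]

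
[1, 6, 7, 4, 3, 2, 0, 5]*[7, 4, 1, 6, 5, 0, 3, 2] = [4, 3, 2, 5, 6, 1, 7, 0]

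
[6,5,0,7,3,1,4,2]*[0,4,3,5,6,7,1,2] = [1,7,0,2,5,4,6,3]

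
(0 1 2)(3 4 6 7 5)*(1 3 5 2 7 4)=(0 3 1 7 2)(4 6)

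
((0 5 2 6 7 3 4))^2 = (0 2 7 4 5 6 3)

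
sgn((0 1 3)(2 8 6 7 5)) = 1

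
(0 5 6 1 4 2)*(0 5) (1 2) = (1 4) (2 5 6) 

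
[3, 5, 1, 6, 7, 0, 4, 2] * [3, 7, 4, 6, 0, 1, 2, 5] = [6, 1, 7, 2, 5, 3, 0, 4]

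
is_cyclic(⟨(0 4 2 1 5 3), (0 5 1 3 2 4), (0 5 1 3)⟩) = no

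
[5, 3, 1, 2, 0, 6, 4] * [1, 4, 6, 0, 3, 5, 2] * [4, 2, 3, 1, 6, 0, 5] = [0, 4, 6, 5, 2, 3, 1]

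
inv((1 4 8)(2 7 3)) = (1 8 4)(2 3 7)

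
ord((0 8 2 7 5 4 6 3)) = 8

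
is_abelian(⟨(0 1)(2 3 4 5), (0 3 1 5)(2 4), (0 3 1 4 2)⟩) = no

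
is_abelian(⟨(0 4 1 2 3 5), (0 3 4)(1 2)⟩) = no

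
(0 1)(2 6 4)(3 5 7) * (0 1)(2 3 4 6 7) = (2 7 4 3 5)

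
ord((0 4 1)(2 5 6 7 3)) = 15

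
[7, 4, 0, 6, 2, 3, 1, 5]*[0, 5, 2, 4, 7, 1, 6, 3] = [3, 7, 0, 6, 2, 4, 5, 1]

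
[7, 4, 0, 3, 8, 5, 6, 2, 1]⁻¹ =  [2, 8, 7, 3, 1, 5, 6, 0, 4]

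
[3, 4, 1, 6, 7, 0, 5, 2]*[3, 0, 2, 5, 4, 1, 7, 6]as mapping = [0→5, 1→4, 2→0, 3→7, 4→6, 5→3, 6→1, 7→2]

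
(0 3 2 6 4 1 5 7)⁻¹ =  (0 7 5 1 4 6 2 3)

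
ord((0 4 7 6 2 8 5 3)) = 8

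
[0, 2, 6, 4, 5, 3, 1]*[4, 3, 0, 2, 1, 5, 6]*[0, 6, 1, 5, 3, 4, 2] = [3, 0, 2, 6, 4, 1, 5]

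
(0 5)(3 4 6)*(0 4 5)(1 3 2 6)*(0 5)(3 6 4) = (0 5 3)(1 6 2 4)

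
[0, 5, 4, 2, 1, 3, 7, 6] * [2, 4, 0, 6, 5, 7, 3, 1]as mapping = [0→2, 1→7, 2→5, 3→0, 4→4, 5→6, 6→1, 7→3]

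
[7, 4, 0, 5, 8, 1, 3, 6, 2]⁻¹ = [2, 5, 8, 6, 1, 3, 7, 0, 4]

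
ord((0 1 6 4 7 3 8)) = 7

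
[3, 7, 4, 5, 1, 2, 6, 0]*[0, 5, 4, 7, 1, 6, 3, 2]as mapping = [0→7, 1→2, 2→1, 3→6, 4→5, 5→4, 6→3, 7→0]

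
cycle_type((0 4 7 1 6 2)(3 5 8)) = 3.6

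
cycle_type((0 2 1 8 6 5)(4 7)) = 2.6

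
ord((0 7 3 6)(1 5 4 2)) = 4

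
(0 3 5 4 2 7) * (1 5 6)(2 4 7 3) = (0 2 3 6 1 5 7)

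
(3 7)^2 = ()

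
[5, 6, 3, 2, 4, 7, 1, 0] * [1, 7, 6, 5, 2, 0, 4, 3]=[0, 4, 5, 6, 2, 3, 7, 1]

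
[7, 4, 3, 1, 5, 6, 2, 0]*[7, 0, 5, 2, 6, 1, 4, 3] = [3, 6, 2, 0, 1, 4, 5, 7]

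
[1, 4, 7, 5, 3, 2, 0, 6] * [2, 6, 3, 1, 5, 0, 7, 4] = [6, 5, 4, 0, 1, 3, 2, 7] 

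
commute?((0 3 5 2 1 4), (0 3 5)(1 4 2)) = no:(0 3 5 2 1 4)*(0 3 5)(1 4 2) = (0 5 1 2 4 3), (0 3 5)(1 4 2)*(0 3 5 2 1 4) = (0 5 3 2 4 1)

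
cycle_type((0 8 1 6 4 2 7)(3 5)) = 2.7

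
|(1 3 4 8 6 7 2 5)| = 8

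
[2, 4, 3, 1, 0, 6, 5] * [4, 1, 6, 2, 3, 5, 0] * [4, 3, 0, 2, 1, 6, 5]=[5, 2, 0, 3, 1, 4, 6]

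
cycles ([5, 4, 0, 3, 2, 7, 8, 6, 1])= (0 5 7 6 8 1 4 2)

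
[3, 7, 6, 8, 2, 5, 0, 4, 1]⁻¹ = [6, 8, 4, 0, 7, 5, 2, 1, 3]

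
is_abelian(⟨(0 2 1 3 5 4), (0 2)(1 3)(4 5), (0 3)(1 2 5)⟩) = no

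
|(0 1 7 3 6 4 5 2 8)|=9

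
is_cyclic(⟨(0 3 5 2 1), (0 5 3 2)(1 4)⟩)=no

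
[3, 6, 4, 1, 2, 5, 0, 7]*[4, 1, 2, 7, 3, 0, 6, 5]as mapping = [0→7, 1→6, 2→3, 3→1, 4→2, 5→0, 6→4, 7→5]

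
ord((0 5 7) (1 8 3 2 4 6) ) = 6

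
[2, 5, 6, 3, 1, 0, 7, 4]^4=[4, 6, 1, 3, 2, 7, 5, 0]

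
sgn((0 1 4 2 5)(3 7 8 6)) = -1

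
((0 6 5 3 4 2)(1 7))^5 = (0 2 4 3 5 6)(1 7)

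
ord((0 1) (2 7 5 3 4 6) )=6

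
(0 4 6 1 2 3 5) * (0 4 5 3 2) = (0 5 4 6 1) 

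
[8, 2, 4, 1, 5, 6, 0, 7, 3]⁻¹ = [6, 3, 1, 8, 2, 4, 5, 7, 0]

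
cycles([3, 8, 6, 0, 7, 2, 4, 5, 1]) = (0 3)(1 8)(2 6 4 7 5)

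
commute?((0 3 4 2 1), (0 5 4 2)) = no:(0 3 4 2 1) * (0 5 4 2) = (0 3 2 1 5 4), (0 5 4 2) * (0 3 4 2 1) = (0 5 2 3 4 1)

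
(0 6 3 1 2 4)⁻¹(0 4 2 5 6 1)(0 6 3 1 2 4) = (0 4 5 3 2 6)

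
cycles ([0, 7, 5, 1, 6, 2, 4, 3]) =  (1 7 3)(2 5)(4 6)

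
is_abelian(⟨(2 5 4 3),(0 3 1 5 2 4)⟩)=no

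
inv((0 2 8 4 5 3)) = (0 3 5 4 8 2)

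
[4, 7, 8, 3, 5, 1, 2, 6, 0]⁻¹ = [8, 5, 6, 3, 0, 4, 7, 1, 2]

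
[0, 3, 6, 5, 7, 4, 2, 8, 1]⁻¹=[0, 8, 6, 1, 5, 3, 2, 4, 7]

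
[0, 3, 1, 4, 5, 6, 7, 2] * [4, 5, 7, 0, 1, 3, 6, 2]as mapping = [0→4, 1→0, 2→5, 3→1, 4→3, 5→6, 6→2, 7→7]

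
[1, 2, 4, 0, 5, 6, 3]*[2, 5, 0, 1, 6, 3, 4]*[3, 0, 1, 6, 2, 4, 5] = [4, 3, 5, 1, 6, 2, 0]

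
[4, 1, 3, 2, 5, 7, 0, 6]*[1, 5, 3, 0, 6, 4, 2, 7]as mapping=[0→6, 1→5, 2→0, 3→3, 4→4, 5→7, 6→1, 7→2]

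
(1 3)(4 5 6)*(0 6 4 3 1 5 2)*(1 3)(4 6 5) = (0 5 6 1 3 4 2)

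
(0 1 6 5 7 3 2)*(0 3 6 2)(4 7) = (0 1 2 3)(4 7 6 5)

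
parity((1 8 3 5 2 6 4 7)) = odd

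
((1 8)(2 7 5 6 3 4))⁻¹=(1 8)(2 4 3 6 5 7)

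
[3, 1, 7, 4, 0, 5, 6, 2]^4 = [3, 1, 2, 4, 0, 5, 6, 7]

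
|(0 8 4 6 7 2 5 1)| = 8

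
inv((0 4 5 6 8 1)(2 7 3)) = (0 1 8 6 5 4)(2 3 7)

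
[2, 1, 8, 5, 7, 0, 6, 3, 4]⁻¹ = [5, 1, 0, 7, 8, 3, 6, 4, 2]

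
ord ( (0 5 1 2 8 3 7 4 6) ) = 9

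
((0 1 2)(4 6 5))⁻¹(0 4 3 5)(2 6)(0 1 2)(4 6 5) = (0 5)(1 6 3 4)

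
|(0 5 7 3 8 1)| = 6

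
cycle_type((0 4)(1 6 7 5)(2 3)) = 2^2.4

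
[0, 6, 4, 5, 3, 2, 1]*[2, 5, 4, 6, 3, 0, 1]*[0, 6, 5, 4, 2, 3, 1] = [5, 6, 4, 0, 1, 2, 3] 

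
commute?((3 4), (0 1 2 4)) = no:(3 4)*(0 1 2 4) = (0 1 2 4 3), (0 1 2 4)*(3 4) = (0 1 2 3 4)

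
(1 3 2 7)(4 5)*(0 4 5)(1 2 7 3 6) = (0 4)(1 6)(2 3 7)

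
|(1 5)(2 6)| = 2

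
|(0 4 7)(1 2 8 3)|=12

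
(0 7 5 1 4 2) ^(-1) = (0 2 4 1 5 7) 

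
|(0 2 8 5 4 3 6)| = 7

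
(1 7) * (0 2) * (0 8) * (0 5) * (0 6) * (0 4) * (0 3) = (0 2 8 5 6 4 3)(1 7)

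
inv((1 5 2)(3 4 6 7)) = (1 2 5)(3 7 6 4)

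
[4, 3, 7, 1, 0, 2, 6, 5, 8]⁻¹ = [4, 3, 5, 1, 0, 7, 6, 2, 8]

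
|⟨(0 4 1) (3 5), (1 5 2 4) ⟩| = 720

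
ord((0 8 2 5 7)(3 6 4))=15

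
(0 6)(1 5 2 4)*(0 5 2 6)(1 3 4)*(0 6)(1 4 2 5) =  (0 6 1 5)(2 4 3)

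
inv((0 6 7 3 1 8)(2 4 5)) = (0 8 1 3 7 6)(2 5 4)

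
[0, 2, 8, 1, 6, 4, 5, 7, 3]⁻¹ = [0, 3, 1, 8, 5, 6, 4, 7, 2]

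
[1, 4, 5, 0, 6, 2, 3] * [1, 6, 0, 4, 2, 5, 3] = [6, 2, 5, 1, 3, 0, 4]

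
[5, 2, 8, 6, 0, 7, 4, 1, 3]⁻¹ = [4, 7, 1, 8, 6, 0, 3, 5, 2]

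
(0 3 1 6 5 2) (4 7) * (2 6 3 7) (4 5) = (0 7 5 6 4 2) (1 3) 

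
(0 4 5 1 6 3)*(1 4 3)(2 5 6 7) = (0 3)(1 7 2 5 4 6)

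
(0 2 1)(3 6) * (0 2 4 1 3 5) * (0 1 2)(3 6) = (0 4 2 6 5 1)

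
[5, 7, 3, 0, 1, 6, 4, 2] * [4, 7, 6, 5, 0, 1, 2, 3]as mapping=[0→1, 1→3, 2→5, 3→4, 4→7, 5→2, 6→0, 7→6]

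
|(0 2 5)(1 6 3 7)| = 12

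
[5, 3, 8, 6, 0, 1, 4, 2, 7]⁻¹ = [4, 5, 7, 1, 6, 0, 3, 8, 2]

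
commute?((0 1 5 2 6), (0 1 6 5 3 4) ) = no:(0 1 5 2 6)*(0 1 6 5 3 4) = (0 6 1 3 4) (2 5), (0 1 6 5 3 4)*(0 1 5 2 6) = (0 5 3 4 1) (2 6) 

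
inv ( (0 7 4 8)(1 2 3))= (0 8 4 7)(1 3 2)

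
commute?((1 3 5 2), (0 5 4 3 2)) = no:(1 3 5 2) * (0 5 4 3 2) = (0 5)(1 2)(3 4), (0 5 4 3 2) * (1 3 5 2) = (0 2)(1 3)(4 5)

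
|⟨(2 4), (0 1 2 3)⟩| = 120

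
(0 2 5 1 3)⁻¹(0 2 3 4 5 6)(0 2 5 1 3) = (0 4 1 6 2 5)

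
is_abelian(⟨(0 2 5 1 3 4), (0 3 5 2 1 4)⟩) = no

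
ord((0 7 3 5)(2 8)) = 4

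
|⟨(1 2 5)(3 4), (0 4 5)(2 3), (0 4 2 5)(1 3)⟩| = 720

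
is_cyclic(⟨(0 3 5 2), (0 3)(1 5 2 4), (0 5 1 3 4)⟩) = no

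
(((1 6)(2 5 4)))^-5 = (1 6)(2 5 4)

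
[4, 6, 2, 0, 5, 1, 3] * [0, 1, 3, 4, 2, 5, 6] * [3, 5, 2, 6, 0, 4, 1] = [2, 1, 6, 3, 4, 5, 0]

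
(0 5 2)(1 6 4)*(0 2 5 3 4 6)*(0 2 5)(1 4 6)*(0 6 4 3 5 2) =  (0 5 6 1)(3 4)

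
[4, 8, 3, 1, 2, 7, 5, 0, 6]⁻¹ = [7, 3, 4, 2, 0, 6, 8, 5, 1]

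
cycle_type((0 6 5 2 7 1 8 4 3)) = 9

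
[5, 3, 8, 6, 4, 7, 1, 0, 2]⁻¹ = [7, 6, 8, 1, 4, 0, 3, 5, 2]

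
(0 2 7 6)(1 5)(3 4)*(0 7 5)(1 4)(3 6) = (0 2 5 4 6 7 3 1)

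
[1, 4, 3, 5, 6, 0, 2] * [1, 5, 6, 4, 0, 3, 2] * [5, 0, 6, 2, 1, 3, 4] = [3, 5, 1, 2, 6, 0, 4]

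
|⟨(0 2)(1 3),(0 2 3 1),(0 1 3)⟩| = 24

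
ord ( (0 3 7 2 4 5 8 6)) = 8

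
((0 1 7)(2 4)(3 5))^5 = (0 7 1)(2 4)(3 5)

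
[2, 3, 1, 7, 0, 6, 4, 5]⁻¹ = [4, 2, 0, 1, 6, 7, 5, 3]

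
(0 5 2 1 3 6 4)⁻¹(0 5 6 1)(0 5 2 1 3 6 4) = (2 4 3 5)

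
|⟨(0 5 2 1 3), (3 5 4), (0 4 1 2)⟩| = 720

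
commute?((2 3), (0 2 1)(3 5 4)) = no:(2 3) * (0 2 1)(3 5 4) = (0 2 5 4 3 1), (0 2 1)(3 5 4) * (2 3) = (0 3 5 4 2 1)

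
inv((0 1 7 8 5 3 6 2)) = (0 2 6 3 5 8 7 1)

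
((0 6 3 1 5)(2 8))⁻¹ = (0 5 1 3 6)(2 8)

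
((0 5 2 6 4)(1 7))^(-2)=(0 6 5 4 2)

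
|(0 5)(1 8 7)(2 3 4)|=6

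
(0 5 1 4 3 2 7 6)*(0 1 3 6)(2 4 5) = (0 2 7)(1 5 3 4 6)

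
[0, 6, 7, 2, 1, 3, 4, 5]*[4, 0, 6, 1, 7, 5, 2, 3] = [4, 2, 3, 6, 0, 1, 7, 5]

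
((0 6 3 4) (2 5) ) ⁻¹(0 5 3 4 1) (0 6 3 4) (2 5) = (0 1 6 2 4) 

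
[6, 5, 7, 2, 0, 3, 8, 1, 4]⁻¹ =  [4, 7, 3, 5, 8, 1, 0, 2, 6]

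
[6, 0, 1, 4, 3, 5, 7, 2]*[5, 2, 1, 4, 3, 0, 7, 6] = [7, 5, 2, 3, 4, 0, 6, 1]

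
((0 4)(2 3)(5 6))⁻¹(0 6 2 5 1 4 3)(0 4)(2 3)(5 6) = (0 2 4 5 3 6 1)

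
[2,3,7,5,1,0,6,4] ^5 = [3,7,5,4,2,1,6,0] 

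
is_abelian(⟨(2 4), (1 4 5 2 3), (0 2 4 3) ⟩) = no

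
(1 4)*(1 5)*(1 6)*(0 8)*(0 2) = (0 8 2)(1 4 5 6)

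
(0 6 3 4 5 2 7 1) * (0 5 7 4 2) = (0 6 3 2 4 7 1 5)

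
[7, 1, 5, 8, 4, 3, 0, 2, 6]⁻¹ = [6, 1, 7, 5, 4, 2, 8, 0, 3]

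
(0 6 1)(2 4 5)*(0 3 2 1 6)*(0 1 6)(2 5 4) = (0 1 3 5 6)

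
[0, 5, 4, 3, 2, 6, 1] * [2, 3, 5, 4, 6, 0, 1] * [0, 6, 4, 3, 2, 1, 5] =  [4, 0, 5, 2, 1, 6, 3]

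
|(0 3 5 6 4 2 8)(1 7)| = 14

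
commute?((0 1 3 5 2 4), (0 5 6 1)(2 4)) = no:(0 1 3 5 2 4)*(0 5 6 1)(2 4) = (1 3 6)(4 5), (0 5 6 1)(2 4)*(0 1 3 5 2 4) = (0 2)(3 5 6)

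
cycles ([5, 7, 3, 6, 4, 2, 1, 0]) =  (0 5 2 3 6 1 7)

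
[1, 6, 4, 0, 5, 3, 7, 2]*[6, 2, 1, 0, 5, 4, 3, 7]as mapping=[0→2, 1→3, 2→5, 3→6, 4→4, 5→0, 6→7, 7→1]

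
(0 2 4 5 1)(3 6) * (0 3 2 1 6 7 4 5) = (0 1 3 7 4)(2 5 6)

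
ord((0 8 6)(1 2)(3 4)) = 6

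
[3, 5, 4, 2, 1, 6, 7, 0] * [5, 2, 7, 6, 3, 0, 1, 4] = [6, 0, 3, 7, 2, 1, 4, 5]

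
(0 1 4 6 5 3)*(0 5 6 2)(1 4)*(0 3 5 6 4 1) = (0 1)(2 3 6 4)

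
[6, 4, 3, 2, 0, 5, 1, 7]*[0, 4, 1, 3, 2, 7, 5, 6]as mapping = [0→5, 1→2, 2→3, 3→1, 4→0, 5→7, 6→4, 7→6]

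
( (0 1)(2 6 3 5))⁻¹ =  (0 1)(2 5 3 6)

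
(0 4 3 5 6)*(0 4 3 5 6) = (0 3 6 4 5)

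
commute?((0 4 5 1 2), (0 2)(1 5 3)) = no:(0 4 5 1 2)*(0 2)(1 5 3) = (0 4 3 1), (0 2)(1 5 3)*(0 4 5 1 2) = (2 4 5 3)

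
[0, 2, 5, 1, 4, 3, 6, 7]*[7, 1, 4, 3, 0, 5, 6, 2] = [7, 4, 5, 1, 0, 3, 6, 2]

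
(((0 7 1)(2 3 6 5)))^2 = (0 1 7)(2 6)(3 5)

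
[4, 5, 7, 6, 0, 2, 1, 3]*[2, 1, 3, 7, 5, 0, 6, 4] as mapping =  [0→5, 1→0, 2→4, 3→6, 4→2, 5→3, 6→1, 7→7] 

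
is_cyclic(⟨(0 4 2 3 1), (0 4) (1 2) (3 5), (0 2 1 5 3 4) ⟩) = no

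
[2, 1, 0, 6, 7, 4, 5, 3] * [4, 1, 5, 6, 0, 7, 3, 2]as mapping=[0→5, 1→1, 2→4, 3→3, 4→2, 5→0, 6→7, 7→6]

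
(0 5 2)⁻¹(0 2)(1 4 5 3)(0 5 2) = (0 5)(1 4 2 3)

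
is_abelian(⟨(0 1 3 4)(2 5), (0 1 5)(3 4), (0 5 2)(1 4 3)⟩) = no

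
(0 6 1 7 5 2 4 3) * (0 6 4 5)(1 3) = (0 4 1 7)(2 5)(3 6)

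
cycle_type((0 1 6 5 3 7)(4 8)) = 2.6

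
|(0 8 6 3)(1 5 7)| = 12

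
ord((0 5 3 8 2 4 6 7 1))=9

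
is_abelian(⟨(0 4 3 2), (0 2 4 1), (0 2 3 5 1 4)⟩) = no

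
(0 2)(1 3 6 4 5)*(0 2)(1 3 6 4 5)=(1 6 5 3 4)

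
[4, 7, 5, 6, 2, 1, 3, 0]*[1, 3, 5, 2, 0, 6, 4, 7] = [0, 7, 6, 4, 5, 3, 2, 1]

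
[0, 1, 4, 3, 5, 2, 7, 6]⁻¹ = [0, 1, 5, 3, 2, 4, 7, 6]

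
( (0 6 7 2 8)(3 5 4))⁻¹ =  (0 8 2 7 6)(3 4 5)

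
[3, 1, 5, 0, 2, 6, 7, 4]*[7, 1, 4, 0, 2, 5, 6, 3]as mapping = [0→0, 1→1, 2→5, 3→7, 4→4, 5→6, 6→3, 7→2]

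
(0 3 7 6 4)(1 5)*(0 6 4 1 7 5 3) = (1 3 5 7 4 6)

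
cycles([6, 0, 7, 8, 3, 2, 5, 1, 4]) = (0 6 5 2 7 1) (3 8 4) 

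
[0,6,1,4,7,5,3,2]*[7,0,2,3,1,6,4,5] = [7,4,0,1,5,6,3,2]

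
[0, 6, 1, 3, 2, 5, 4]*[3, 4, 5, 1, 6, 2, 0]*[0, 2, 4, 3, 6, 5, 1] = [3, 0, 6, 2, 5, 4, 1]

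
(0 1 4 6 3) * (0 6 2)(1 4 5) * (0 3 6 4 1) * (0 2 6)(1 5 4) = (0 5 2 3 1 4 6)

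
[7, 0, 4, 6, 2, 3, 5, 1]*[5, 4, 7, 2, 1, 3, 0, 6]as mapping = [0→6, 1→5, 2→1, 3→0, 4→7, 5→2, 6→3, 7→4]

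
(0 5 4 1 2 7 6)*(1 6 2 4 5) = (0 1 4 6)(2 7)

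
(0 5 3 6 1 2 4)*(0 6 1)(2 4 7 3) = (0 5 2 7 3 1 4 6)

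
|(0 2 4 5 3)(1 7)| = 10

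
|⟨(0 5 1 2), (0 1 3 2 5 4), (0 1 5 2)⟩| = 720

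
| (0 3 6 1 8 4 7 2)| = 8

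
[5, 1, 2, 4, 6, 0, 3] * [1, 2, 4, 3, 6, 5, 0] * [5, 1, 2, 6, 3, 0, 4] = [0, 2, 3, 4, 5, 1, 6]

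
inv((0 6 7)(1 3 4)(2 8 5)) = (0 7 6)(1 4 3)(2 5 8)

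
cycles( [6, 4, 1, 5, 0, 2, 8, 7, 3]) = (0 6 8 3 5 2 1 4)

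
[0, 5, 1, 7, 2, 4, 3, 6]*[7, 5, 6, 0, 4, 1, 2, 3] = [7, 1, 5, 3, 6, 4, 0, 2]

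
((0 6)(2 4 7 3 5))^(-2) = (2 3 4 5 7)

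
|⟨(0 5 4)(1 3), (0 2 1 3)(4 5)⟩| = 720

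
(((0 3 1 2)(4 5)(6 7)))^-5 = (0 2 1 3)(4 5)(6 7)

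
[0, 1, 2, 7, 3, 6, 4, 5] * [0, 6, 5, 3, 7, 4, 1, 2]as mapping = [0→0, 1→6, 2→5, 3→2, 4→3, 5→1, 6→7, 7→4]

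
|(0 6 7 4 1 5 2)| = 7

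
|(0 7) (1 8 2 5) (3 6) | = 4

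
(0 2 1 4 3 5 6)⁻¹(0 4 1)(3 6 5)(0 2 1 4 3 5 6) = (0 6 5)(2 3 4)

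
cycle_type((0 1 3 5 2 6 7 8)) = 8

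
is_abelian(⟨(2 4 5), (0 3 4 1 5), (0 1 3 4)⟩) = no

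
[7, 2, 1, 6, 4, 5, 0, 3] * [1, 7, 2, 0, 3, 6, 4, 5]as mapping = [0→5, 1→2, 2→7, 3→4, 4→3, 5→6, 6→1, 7→0]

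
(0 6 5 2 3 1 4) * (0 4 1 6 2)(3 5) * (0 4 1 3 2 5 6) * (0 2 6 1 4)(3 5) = (0 3 2 1 5)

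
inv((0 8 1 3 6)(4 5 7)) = (0 6 3 1 8)(4 7 5)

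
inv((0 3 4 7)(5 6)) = (0 7 4 3)(5 6)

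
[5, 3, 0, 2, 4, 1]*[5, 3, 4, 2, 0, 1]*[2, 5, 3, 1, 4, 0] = [5, 3, 0, 4, 2, 1]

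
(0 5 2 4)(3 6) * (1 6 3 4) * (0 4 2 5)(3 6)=(1 3 6 2)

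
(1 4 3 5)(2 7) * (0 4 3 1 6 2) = (0 4 1 3 5 6 2 7)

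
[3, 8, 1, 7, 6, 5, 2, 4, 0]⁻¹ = [8, 2, 6, 0, 7, 5, 4, 3, 1]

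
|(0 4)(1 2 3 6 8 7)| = 6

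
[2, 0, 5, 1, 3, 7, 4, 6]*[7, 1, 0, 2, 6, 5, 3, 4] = [0, 7, 5, 1, 2, 4, 6, 3]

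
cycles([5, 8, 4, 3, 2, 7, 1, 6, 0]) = (0 5 7 6 1 8)(2 4)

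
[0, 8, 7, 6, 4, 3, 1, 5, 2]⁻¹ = [0, 6, 8, 5, 4, 7, 3, 2, 1]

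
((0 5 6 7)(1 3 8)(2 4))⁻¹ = (0 7 6 5)(1 8 3)(2 4)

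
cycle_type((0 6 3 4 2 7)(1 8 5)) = 3.6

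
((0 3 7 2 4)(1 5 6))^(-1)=(0 4 2 7 3)(1 6 5)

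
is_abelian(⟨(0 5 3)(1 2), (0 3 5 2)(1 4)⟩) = no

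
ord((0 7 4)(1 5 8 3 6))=15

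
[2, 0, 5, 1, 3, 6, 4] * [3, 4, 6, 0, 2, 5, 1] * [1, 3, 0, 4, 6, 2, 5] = [5, 4, 2, 6, 1, 3, 0]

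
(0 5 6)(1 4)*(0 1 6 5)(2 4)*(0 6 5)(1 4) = (0 6 4 5)(1 2)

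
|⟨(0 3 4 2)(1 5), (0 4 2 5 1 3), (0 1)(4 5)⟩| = 720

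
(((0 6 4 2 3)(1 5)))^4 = (0 3 2 4 6)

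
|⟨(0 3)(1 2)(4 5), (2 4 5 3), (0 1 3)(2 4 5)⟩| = 720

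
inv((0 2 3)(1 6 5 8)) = (0 3 2)(1 8 5 6)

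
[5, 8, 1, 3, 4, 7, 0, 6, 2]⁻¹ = [6, 2, 8, 3, 4, 0, 7, 5, 1]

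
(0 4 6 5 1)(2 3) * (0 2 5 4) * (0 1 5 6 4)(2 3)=(0 1 3 6)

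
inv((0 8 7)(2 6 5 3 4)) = (0 7 8)(2 4 3 5 6)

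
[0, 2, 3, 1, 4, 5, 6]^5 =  [0, 3, 1, 2, 4, 5, 6]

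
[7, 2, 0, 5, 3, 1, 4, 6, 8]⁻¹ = [2, 5, 1, 4, 6, 3, 7, 0, 8]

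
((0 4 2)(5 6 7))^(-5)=(0 4 2)(5 6 7)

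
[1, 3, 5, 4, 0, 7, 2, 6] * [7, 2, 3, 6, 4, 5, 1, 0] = [2, 6, 5, 4, 7, 0, 3, 1]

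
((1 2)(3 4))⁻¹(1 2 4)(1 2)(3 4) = (1 3 2)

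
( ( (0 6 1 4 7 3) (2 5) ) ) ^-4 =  (0 1 7) (3 6 4) 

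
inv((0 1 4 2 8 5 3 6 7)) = (0 7 6 3 5 8 2 4 1)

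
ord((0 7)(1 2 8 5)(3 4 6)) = 12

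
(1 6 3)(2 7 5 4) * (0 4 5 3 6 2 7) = (0 4 7 3 1 2)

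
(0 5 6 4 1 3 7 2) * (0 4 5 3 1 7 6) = (0 3 6 5)(2 4 7)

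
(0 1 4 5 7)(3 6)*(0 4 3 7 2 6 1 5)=(0 5 2 6 7 4)(1 3)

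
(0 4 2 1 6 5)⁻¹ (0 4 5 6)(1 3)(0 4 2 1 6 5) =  (0 5 4 2)(3 6)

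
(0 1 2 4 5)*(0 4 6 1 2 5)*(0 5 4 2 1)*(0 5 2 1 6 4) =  (0 6 5 1)(2 4)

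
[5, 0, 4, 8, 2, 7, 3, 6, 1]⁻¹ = [1, 8, 4, 6, 2, 0, 7, 5, 3]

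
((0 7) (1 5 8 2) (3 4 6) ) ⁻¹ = (0 7) (1 2 8 5) (3 6 4) 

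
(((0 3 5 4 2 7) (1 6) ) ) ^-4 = (0 5 2) (3 4 7) 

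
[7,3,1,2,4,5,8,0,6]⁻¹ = [7,2,3,1,4,5,8,0,6]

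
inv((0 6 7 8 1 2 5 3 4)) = (0 4 3 5 2 1 8 7 6)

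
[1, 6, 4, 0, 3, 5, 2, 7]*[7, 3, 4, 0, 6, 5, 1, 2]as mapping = [0→3, 1→1, 2→6, 3→7, 4→0, 5→5, 6→4, 7→2]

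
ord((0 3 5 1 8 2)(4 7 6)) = 6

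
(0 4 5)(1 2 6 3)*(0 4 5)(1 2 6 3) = (0 5 4)(1 6)(2 3)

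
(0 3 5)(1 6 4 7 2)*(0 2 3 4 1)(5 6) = (0 4 7 3 6 1 5 2)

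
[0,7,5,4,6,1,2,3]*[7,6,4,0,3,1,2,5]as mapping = [0→7,1→5,2→1,3→3,4→2,5→6,6→4,7→0]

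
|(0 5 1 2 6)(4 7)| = 10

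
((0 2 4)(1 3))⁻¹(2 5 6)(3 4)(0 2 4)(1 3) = (0 1)(4 5 6)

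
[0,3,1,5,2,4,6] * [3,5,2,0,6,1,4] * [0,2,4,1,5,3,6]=[1,0,3,2,4,6,5]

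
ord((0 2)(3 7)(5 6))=2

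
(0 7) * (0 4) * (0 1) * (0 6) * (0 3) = (0 7 4 1 6 3)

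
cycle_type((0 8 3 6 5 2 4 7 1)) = 9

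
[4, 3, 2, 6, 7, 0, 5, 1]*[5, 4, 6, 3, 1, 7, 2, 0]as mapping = [0→1, 1→3, 2→6, 3→2, 4→0, 5→5, 6→7, 7→4]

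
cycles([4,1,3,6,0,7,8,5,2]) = (0 4)(2 3 6 8)(5 7)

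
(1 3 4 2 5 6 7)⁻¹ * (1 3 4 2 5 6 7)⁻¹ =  (1 6 2 3 7 5 4)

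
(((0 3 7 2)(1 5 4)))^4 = (1 5 4)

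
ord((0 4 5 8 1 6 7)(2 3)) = 14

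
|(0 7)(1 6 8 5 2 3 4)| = 14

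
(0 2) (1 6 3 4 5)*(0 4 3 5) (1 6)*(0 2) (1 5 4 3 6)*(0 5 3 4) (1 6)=(0 5 6) (1 3) (2 4) 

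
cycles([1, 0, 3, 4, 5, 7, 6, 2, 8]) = (0 1)(2 3 4 5 7)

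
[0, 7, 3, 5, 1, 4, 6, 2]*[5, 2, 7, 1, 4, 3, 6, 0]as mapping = [0→5, 1→0, 2→1, 3→3, 4→2, 5→4, 6→6, 7→7]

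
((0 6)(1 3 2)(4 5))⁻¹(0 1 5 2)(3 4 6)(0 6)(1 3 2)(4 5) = (0 2 5)(1 6 3 4)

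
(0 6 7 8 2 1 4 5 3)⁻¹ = (0 3 5 4 1 2 8 7 6)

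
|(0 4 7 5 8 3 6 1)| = 8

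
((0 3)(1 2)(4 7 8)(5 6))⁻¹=(0 3)(1 2)(4 8 7)(5 6)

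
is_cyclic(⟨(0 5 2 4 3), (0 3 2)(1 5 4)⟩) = no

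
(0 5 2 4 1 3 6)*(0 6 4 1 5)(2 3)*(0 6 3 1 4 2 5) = (0 6 3 2 4)(1 5)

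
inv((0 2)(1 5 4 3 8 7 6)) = (0 2)(1 6 7 8 3 4 5)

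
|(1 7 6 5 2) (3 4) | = 10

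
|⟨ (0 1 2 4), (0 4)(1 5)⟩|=20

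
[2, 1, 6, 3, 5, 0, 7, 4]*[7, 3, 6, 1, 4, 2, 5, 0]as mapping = [0→6, 1→3, 2→5, 3→1, 4→2, 5→7, 6→0, 7→4]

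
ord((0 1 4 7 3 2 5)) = 7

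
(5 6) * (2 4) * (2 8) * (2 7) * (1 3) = (1 3)(2 4 8 7)(5 6)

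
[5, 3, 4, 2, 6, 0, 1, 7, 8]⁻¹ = [5, 6, 3, 1, 2, 0, 4, 7, 8]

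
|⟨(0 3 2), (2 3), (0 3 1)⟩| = 24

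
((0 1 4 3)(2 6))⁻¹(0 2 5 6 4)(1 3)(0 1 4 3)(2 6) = (0 4)(1 6 5 2 3)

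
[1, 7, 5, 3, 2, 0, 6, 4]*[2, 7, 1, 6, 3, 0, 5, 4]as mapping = [0→7, 1→4, 2→0, 3→6, 4→1, 5→2, 6→5, 7→3]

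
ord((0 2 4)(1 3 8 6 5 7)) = 6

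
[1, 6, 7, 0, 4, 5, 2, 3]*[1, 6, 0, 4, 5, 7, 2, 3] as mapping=[0→6, 1→2, 2→3, 3→1, 4→5, 5→7, 6→0, 7→4] 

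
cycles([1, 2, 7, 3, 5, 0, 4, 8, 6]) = (0 1 2 7 8 6 4 5)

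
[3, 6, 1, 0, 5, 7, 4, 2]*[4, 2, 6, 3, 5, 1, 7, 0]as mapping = [0→3, 1→7, 2→2, 3→4, 4→1, 5→0, 6→5, 7→6]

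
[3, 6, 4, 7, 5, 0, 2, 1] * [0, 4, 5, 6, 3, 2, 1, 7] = [6, 1, 3, 7, 2, 0, 5, 4]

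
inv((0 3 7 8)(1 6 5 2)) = (0 8 7 3)(1 2 5 6)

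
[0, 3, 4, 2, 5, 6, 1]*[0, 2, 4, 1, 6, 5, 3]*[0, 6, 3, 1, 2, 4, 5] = [0, 6, 5, 2, 4, 1, 3]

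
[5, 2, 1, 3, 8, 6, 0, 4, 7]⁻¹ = [6, 2, 1, 3, 7, 0, 5, 8, 4]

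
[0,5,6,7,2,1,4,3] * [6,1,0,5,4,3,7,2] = [6,3,7,2,0,1,4,5]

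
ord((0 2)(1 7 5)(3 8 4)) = 6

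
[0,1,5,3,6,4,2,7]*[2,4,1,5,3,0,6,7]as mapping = [0→2,1→4,2→0,3→5,4→6,5→3,6→1,7→7]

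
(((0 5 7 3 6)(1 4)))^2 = (0 7 6 5 3)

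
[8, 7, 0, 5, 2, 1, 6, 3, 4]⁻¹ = [2, 5, 4, 7, 8, 3, 6, 1, 0]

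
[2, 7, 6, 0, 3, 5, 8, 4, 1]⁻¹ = [3, 8, 0, 4, 7, 5, 2, 1, 6]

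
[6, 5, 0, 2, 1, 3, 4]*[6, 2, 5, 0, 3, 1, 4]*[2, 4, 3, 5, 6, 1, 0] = [6, 4, 0, 1, 3, 2, 5]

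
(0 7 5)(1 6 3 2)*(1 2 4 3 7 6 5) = (0 6 7 1 5)(3 4)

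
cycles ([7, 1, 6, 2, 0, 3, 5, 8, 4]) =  (0 7 8 4)(2 6 5 3)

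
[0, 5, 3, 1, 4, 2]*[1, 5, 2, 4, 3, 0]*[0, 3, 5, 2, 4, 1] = [3, 0, 4, 1, 2, 5]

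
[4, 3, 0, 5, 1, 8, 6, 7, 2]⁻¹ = [2, 4, 8, 1, 0, 3, 6, 7, 5]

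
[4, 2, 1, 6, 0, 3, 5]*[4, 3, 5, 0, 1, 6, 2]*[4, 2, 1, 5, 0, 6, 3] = [2, 6, 5, 1, 0, 4, 3]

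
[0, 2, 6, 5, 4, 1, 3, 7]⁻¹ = [0, 5, 1, 6, 4, 3, 2, 7]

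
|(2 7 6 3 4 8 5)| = 7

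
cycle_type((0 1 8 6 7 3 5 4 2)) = 9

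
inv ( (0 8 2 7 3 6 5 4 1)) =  (0 1 4 5 6 3 7 2 8)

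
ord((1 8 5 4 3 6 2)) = 7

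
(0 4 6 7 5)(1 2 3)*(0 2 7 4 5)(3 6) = (0 5 2 6 4 3 1 7)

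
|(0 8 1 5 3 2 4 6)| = 8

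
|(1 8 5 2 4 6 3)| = 7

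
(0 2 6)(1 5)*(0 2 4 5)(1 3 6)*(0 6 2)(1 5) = (0 4 1 6)(2 5 3)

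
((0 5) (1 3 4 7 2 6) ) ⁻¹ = (0 5) (1 6 2 7 4 3) 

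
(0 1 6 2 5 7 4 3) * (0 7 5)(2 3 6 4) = (0 1 4 6 3 7 2)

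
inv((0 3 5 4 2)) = (0 2 4 5 3)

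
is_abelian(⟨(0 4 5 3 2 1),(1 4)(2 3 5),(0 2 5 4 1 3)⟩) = no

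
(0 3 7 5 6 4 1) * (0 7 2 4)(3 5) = (0 5 6)(1 7 3 2 4)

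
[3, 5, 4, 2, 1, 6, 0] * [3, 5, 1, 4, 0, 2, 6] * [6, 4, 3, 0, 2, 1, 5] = [2, 3, 6, 4, 1, 5, 0]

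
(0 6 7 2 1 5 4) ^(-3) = (0 1 6 5 7 4 2) 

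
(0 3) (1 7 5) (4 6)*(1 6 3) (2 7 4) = (0 1 4 3) (2 7 5 6) 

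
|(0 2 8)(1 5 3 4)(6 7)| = 12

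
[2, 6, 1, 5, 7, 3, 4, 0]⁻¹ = [7, 2, 0, 5, 6, 3, 1, 4]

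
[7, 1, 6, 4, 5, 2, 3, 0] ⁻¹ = [7, 1, 5, 6, 3, 4, 2, 0] 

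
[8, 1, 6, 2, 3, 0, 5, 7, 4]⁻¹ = [5, 1, 3, 4, 8, 6, 2, 7, 0]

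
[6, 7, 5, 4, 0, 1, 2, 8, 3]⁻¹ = [4, 5, 6, 8, 3, 2, 0, 1, 7]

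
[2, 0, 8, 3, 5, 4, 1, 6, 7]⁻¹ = [1, 6, 0, 3, 5, 4, 7, 8, 2]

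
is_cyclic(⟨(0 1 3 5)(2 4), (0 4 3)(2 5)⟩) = no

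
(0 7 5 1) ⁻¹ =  (0 1 5 7) 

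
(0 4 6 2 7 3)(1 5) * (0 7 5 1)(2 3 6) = (0 4 2 5)(3 7 6)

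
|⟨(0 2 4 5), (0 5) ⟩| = 24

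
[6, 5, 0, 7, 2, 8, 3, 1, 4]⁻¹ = [2, 7, 4, 6, 8, 1, 0, 3, 5]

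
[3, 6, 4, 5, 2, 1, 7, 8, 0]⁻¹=[8, 5, 4, 0, 2, 3, 1, 6, 7]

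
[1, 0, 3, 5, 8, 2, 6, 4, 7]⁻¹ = [1, 0, 5, 2, 7, 3, 6, 8, 4]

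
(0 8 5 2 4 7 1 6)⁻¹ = (0 6 1 7 4 2 5 8)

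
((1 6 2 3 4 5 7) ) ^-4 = (1 3 7 2 5 6 4) 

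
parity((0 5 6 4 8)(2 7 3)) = even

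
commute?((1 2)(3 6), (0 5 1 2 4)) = no:(1 2)(3 6) * (0 5 1 2 4) = (0 5 1 4)(3 6), (0 5 1 2 4) * (1 2)(3 6) = (0 5 2 4)(3 6)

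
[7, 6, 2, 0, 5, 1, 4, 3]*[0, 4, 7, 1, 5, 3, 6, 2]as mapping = [0→2, 1→6, 2→7, 3→0, 4→3, 5→4, 6→5, 7→1]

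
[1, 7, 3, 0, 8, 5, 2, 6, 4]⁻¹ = [3, 0, 6, 2, 8, 5, 7, 1, 4]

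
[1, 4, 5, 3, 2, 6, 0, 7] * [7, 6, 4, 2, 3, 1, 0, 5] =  [6, 3, 1, 2, 4, 0, 7, 5]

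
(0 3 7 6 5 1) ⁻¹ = (0 1 5 6 7 3) 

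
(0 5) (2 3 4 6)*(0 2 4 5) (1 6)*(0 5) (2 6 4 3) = (0 5 6 3) (1 4) 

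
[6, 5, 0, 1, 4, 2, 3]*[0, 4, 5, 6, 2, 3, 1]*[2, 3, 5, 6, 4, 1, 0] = [3, 6, 2, 4, 5, 1, 0]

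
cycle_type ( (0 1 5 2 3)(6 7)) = 2.5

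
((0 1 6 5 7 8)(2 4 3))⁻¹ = (0 8 7 5 6 1)(2 3 4)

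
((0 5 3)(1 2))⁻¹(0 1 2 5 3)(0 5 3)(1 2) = (0 5 2 1 3)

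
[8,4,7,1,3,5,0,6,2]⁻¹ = [6,3,8,4,1,5,7,2,0]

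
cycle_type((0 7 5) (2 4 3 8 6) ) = 3.5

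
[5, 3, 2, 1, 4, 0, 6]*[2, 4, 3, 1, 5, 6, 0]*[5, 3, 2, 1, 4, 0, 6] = [6, 3, 1, 4, 0, 2, 5]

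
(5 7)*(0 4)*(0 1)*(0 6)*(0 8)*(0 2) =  (0 4 1 6 8 2)(5 7)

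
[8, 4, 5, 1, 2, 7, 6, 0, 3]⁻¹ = [7, 3, 4, 8, 1, 2, 6, 5, 0]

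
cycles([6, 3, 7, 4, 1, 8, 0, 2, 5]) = (0 6)(1 3 4)(2 7)(5 8)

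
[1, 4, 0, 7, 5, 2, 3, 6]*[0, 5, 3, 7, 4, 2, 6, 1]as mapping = [0→5, 1→4, 2→0, 3→1, 4→2, 5→3, 6→7, 7→6]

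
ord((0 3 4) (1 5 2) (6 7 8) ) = 3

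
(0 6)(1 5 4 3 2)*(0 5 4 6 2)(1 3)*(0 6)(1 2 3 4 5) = (0 3 6 1 5)(2 4)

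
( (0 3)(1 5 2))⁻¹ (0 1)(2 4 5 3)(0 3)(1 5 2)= (0 1 4 2)(3 5)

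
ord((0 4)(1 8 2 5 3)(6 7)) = 10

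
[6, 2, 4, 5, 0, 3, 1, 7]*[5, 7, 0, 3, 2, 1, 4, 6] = [4, 0, 2, 1, 5, 3, 7, 6]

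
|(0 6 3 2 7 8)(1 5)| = 6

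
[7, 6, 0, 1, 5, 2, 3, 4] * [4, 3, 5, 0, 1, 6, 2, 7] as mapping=[0→7, 1→2, 2→4, 3→3, 4→6, 5→5, 6→0, 7→1] 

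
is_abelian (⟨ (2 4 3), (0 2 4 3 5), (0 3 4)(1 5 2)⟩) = no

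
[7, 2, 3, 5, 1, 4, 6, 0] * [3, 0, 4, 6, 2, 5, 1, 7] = [7, 4, 6, 5, 0, 2, 1, 3]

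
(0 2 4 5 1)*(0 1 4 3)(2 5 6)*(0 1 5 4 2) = (0 4 6)(1 5 2 3)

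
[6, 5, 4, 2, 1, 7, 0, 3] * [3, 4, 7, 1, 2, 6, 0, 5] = [0, 6, 2, 7, 4, 5, 3, 1]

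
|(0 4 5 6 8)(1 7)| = 10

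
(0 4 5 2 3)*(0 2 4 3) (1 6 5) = (0 3 2) (1 6 5 4) 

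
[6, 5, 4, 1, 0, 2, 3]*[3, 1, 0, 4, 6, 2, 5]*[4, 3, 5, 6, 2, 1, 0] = [1, 5, 0, 3, 6, 4, 2]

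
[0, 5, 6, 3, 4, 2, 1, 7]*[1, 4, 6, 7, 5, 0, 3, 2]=[1, 0, 3, 7, 5, 6, 4, 2]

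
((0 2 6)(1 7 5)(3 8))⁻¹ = (0 6 2)(1 5 7)(3 8)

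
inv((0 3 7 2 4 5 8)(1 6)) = (0 8 5 4 2 7 3)(1 6)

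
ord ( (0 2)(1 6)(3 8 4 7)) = 4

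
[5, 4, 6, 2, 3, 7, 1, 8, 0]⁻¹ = [8, 6, 3, 4, 1, 0, 2, 5, 7]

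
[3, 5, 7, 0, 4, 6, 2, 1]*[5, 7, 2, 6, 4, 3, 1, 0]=[6, 3, 0, 5, 4, 1, 2, 7]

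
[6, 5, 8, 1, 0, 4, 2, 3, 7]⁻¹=[4, 3, 6, 7, 5, 1, 0, 8, 2]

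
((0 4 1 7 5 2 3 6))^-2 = (0 3 5 1)(2 7 4 6)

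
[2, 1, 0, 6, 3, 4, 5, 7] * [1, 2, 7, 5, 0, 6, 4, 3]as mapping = [0→7, 1→2, 2→1, 3→4, 4→5, 5→0, 6→6, 7→3]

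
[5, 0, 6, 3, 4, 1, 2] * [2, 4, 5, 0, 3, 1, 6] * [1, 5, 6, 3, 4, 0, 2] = [5, 6, 2, 1, 3, 4, 0]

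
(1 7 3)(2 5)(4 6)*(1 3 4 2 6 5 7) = (2 7 4 5 6)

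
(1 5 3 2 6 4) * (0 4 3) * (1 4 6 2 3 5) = (0 6 5)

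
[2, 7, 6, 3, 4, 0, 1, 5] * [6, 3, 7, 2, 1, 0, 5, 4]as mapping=[0→7, 1→4, 2→5, 3→2, 4→1, 5→6, 6→3, 7→0]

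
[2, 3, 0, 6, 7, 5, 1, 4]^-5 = [2, 3, 0, 6, 7, 5, 1, 4]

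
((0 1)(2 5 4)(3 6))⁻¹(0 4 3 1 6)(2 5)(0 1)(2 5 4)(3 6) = (0 3 1 2 6)(4 5)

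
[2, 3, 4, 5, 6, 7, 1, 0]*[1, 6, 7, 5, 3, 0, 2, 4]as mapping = [0→7, 1→5, 2→3, 3→0, 4→2, 5→4, 6→6, 7→1]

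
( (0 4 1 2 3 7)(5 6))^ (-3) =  (0 2)(1 7)(3 4)(5 6)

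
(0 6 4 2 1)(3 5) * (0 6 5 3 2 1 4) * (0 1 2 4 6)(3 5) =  (0 3 5 4 2 6 1)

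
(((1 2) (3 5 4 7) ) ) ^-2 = (3 4) (5 7) 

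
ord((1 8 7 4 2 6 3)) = 7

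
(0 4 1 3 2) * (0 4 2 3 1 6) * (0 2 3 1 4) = (0 3 1 4 6 2)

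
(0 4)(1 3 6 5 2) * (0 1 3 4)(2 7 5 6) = (1 4)(2 3)(5 7)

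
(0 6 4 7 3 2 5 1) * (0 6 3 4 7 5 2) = (0 3)(1 6 7 4 5)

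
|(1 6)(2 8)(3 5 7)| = 6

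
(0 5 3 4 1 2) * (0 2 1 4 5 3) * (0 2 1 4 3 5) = (0 5 2 1 4 3)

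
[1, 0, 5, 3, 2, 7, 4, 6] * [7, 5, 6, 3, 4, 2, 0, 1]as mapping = [0→5, 1→7, 2→2, 3→3, 4→6, 5→1, 6→4, 7→0]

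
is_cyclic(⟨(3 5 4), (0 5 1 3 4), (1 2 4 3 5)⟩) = no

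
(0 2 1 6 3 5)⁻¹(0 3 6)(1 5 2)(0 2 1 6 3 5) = (0 1 6)(2 5 3)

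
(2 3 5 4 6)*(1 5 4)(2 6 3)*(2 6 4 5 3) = (1 3 5)(2 6 4)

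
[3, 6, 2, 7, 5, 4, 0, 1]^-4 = [3, 6, 2, 7, 4, 5, 0, 1]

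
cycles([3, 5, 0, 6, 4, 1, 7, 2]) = (0 3 6 7 2)(1 5)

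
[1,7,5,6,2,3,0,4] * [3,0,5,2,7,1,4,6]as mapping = [0→0,1→6,2→1,3→4,4→5,5→2,6→3,7→7]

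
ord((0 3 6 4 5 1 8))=7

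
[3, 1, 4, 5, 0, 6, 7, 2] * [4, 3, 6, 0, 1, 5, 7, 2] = [0, 3, 1, 5, 4, 7, 2, 6]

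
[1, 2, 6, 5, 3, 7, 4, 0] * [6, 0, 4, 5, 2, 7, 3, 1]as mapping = [0→0, 1→4, 2→3, 3→7, 4→5, 5→1, 6→2, 7→6]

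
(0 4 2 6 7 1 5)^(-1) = (0 5 1 7 6 2 4)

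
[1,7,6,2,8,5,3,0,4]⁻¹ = [7,0,3,6,8,5,2,1,4]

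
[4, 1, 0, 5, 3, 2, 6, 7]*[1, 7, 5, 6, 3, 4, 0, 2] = [3, 7, 1, 4, 6, 5, 0, 2]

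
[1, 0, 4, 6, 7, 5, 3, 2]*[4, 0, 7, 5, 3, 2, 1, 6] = [0, 4, 3, 1, 6, 2, 5, 7]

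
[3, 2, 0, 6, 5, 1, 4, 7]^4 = [5, 6, 4, 1, 0, 3, 2, 7]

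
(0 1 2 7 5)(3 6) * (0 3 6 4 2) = (0 1)(2 7 5 3 4)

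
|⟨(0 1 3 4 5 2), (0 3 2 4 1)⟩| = 720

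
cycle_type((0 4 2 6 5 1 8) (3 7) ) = 2.7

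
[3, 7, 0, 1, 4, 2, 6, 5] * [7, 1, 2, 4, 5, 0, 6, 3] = [4, 3, 7, 1, 5, 2, 6, 0]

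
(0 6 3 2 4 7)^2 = (0 3 4)(2 7 6)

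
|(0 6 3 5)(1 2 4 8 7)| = 20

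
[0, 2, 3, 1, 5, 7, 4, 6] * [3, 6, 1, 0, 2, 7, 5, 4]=[3, 1, 0, 6, 7, 4, 2, 5]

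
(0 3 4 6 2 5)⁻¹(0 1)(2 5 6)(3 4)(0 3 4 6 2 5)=(0 2 5)(1 3)(4 6)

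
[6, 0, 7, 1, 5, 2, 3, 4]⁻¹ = [1, 3, 5, 6, 7, 4, 0, 2]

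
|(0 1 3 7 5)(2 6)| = 10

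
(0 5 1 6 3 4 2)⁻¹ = (0 2 4 3 6 1 5)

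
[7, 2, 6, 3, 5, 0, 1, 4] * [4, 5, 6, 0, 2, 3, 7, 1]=[1, 6, 7, 0, 3, 4, 5, 2]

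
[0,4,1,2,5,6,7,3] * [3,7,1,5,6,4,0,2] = [3,6,7,1,4,0,2,5]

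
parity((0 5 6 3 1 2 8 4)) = odd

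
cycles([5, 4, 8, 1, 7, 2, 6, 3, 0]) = (0 5 2 8)(1 4 7 3)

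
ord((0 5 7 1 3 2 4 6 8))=9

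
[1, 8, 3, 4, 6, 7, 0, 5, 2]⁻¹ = [6, 0, 8, 2, 3, 7, 4, 5, 1]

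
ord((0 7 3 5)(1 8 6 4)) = 4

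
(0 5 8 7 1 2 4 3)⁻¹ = (0 3 4 2 1 7 8 5)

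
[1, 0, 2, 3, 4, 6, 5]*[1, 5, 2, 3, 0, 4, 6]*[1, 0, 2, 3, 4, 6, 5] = [6, 0, 2, 3, 1, 5, 4]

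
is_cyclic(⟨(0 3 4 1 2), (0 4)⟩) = no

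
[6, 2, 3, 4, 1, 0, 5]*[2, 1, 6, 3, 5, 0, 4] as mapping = [0→4, 1→6, 2→3, 3→5, 4→1, 5→2, 6→0] 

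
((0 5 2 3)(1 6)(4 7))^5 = (0 5 2 3)(1 6)(4 7)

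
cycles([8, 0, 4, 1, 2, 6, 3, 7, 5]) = (0 8 5 6 3 1)(2 4)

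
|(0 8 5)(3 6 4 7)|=12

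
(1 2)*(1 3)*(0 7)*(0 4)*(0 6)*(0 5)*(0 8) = (0 7 4 6 5 8)(1 2 3)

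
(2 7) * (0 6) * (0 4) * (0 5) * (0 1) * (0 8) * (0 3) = (0 6 4 5 1 8 3)(2 7)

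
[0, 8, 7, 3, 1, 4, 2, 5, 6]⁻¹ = [0, 4, 6, 3, 5, 7, 8, 2, 1]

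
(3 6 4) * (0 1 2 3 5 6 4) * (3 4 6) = (0 1 2 4 5 3 6)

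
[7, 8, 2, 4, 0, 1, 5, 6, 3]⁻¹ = [4, 5, 2, 8, 3, 6, 7, 0, 1]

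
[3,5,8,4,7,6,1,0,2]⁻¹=[7,6,8,0,3,1,5,4,2]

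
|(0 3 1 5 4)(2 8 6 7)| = 20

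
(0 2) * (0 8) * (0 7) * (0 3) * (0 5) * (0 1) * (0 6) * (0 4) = (0 2 8 7 3 5 1 6 4)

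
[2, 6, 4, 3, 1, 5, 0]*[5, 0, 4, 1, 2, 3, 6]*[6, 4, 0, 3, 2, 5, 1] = [2, 1, 0, 4, 6, 3, 5]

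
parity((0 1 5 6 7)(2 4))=odd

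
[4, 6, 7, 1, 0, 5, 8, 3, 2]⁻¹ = [4, 3, 8, 7, 0, 5, 1, 2, 6]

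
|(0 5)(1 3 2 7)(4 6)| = 4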